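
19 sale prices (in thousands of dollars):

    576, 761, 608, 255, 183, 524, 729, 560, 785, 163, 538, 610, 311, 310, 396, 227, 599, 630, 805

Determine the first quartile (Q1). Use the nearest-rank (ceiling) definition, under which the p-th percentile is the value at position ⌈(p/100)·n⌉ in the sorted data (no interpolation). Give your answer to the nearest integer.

310

Sorted: 163, 183, 227, 255, 310, 311, 396, 524, 538, 560, 576, 599, 608, 610, 630, 729, 761, 785, 805.
n = 19.
Position = ⌈25/100 · 19⌉ = ⌈4.75⌉ = 5.
The value at rank 5 is 310.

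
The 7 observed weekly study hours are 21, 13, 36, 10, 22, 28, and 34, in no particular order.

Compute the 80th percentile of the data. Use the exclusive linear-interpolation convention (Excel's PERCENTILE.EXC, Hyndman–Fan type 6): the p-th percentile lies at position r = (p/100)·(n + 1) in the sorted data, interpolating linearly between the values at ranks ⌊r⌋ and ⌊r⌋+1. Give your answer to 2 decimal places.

34.80

Sorted: 10, 13, 21, 22, 28, 34, 36.
n = 7.
r = (80/100)·(7 + 1) = 6.4.
Rank 6 is 34 and rank 7 is 36.
Interpolate: 34 + 0.4·(36 − 34) = 34 + 0.4·2 = 34.8.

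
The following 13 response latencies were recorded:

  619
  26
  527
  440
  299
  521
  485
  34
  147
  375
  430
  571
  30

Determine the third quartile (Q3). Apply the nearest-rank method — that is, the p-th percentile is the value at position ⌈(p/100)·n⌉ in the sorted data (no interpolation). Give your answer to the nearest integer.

Sorted: 26, 30, 34, 147, 299, 375, 430, 440, 485, 521, 527, 571, 619.
n = 13.
Position = ⌈75/100 · 13⌉ = ⌈9.75⌉ = 10.
The value at rank 10 is 521.

521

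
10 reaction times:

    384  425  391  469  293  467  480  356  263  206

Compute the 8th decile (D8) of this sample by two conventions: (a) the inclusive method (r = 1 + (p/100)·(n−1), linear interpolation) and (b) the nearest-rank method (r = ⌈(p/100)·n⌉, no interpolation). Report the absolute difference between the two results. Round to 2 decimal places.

0.40

Sorted: 206, 263, 293, 356, 384, 391, 425, 467, 469, 480.
n = 10.
(a) r = 8.2; between ranks 8 (467) and 9 (469): 467.4.
(b) the nearest-rank method: rank 8 → 467.
|467.4 − 467| = 0.4.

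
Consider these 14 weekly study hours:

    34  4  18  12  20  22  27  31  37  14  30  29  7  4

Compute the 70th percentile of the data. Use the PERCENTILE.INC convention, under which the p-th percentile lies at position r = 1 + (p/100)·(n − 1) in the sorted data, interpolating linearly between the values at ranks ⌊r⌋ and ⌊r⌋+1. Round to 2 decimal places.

Sorted: 4, 4, 7, 12, 14, 18, 20, 22, 27, 29, 30, 31, 34, 37.
n = 14.
r = 1 + (70/100)·(14 − 1) = 1 + 9.1 = 10.1.
Rank 10 is 29 and rank 11 is 30.
Interpolate: 29 + 0.1·(30 − 29) = 29 + 0.1·1 = 29.1.

29.10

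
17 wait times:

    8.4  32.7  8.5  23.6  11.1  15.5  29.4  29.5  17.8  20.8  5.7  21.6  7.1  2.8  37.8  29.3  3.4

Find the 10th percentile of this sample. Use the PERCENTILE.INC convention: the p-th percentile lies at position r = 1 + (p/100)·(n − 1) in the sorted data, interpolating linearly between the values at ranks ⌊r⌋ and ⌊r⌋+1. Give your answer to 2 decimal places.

4.78

Sorted: 2.8, 3.4, 5.7, 7.1, 8.4, 8.5, 11.1, 15.5, 17.8, 20.8, 21.6, 23.6, 29.3, 29.4, 29.5, 32.7, 37.8.
n = 17.
r = 1 + (10/100)·(17 − 1) = 1 + 1.6 = 2.6.
Rank 2 is 3.4 and rank 3 is 5.7.
Interpolate: 3.4 + 0.6·(5.7 − 3.4) = 3.4 + 0.6·2.3 = 4.78.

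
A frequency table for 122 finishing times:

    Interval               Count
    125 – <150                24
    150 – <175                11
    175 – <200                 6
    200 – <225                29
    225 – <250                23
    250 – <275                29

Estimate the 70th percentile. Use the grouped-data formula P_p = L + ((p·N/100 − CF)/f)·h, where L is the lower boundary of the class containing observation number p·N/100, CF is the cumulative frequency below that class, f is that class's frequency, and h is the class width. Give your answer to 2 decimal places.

241.74

N = 122; target position k = 70/100 · 122 = 85.4.
Cumulative frequencies: 24, 35, 41, 70, 93, 122.
Observation 85.4 falls in the class 225 – <250.
L = 225, CF = 70, f = 23, h = 25.
P70 = 225 + ((85.4 − 70)/23)·25 = 225 + 16.7391 = 241.739.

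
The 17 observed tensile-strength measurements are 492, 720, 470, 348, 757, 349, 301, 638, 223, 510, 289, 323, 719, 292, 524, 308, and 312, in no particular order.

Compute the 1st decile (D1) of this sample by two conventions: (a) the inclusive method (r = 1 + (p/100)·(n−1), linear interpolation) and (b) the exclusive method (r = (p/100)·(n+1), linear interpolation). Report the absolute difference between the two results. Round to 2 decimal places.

Sorted: 223, 289, 292, 301, 308, 312, 323, 348, 349, 470, 492, 510, 524, 638, 719, 720, 757.
n = 17.
(a) r = 2.6; between ranks 2 (289) and 3 (292): 290.8.
(b) r = 1.8; between ranks 1 (223) and 2 (289): 275.8.
|290.8 − 275.8| = 15.

15.00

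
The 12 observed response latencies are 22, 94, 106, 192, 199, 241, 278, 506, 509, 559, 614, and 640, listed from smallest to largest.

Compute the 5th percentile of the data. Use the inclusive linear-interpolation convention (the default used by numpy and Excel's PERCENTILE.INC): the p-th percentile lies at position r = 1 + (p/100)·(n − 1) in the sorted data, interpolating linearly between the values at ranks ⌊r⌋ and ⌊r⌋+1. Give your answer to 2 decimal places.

61.60

n = 12.
r = 1 + (5/100)·(12 − 1) = 1 + 0.55 = 1.55.
Rank 1 is 22 and rank 2 is 94.
Interpolate: 22 + 0.55·(94 − 22) = 22 + 0.55·72 = 61.6.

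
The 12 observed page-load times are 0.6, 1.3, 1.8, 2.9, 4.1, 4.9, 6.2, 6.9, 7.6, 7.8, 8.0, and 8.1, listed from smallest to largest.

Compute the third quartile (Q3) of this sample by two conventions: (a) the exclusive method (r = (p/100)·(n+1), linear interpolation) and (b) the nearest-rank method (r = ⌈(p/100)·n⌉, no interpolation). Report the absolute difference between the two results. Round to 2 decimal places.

n = 12.
(a) r = 9.75; between ranks 9 (7.6) and 10 (7.8): 7.75.
(b) the nearest-rank method: rank 9 → 7.6.
|7.75 − 7.6| = 0.15.

0.15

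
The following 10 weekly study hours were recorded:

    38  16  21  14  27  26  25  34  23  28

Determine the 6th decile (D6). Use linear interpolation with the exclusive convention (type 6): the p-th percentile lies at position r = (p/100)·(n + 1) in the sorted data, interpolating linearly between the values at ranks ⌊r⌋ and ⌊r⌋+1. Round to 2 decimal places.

Sorted: 14, 16, 21, 23, 25, 26, 27, 28, 34, 38.
n = 10.
r = (60/100)·(10 + 1) = 6.6.
Rank 6 is 26 and rank 7 is 27.
Interpolate: 26 + 0.6·(27 − 26) = 26 + 0.6·1 = 26.6.

26.60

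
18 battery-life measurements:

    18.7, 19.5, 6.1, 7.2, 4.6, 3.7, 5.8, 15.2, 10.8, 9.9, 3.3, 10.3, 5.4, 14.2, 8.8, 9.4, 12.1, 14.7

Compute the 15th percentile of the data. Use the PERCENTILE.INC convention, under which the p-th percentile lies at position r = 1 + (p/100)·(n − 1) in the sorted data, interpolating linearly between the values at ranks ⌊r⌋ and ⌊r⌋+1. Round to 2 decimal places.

5.04

Sorted: 3.3, 3.7, 4.6, 5.4, 5.8, 6.1, 7.2, 8.8, 9.4, 9.9, 10.3, 10.8, 12.1, 14.2, 14.7, 15.2, 18.7, 19.5.
n = 18.
r = 1 + (15/100)·(18 − 1) = 1 + 2.55 = 3.55.
Rank 3 is 4.6 and rank 4 is 5.4.
Interpolate: 4.6 + 0.55·(5.4 − 4.6) = 4.6 + 0.55·0.8 = 5.04.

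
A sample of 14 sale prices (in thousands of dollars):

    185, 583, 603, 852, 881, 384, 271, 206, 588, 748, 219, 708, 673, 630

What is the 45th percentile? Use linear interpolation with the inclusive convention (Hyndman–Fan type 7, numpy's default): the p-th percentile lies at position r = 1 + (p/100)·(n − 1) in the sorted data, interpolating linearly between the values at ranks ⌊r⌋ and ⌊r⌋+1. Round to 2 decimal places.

587.25

Sorted: 185, 206, 219, 271, 384, 583, 588, 603, 630, 673, 708, 748, 852, 881.
n = 14.
r = 1 + (45/100)·(14 − 1) = 1 + 5.85 = 6.85.
Rank 6 is 583 and rank 7 is 588.
Interpolate: 583 + 0.85·(588 − 583) = 583 + 0.85·5 = 587.25.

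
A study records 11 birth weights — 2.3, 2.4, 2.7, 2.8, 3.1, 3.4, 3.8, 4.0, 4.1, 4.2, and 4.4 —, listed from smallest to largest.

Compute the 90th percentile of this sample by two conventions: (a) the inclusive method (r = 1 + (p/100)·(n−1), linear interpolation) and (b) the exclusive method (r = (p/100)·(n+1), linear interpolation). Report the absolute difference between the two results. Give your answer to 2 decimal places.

0.16

n = 11.
(a) r = 10 → value at rank 10 = 4.2.
(b) r = 10.8; between ranks 10 (4.2) and 11 (4.4): 4.36.
|4.2 − 4.36| = 0.16.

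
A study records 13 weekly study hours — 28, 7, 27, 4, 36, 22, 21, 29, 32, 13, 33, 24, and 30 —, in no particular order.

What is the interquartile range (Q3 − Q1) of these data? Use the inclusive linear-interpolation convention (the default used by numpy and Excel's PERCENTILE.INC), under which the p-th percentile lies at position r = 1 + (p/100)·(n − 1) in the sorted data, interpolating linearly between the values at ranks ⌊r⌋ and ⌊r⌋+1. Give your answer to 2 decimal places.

9.00

Sorted: 4, 7, 13, 21, 22, 24, 27, 28, 29, 30, 32, 33, 36.
n = 13.
P25: r = 4 (integer) → 21.
P75: r = 10 (integer) → 30.
Difference: 30 − 21 = 9.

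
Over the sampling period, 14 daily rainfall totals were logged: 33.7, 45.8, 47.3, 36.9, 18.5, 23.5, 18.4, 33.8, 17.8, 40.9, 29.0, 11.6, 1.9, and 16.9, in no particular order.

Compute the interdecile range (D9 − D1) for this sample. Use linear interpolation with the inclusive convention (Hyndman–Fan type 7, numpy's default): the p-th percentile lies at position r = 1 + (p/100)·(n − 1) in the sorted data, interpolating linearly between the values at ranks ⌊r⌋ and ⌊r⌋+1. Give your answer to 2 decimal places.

Sorted: 1.9, 11.6, 16.9, 17.8, 18.4, 18.5, 23.5, 29.0, 33.7, 33.8, 36.9, 40.9, 45.8, 47.3.
n = 14.
P10: r = 2.3; ranks 2–3 are 11.6, 16.9; interpolating gives 13.19.
P90: r = 12.7; ranks 12–13 are 40.9, 45.8; interpolating gives 44.33.
Difference: 44.33 − 13.19 = 31.14.

31.14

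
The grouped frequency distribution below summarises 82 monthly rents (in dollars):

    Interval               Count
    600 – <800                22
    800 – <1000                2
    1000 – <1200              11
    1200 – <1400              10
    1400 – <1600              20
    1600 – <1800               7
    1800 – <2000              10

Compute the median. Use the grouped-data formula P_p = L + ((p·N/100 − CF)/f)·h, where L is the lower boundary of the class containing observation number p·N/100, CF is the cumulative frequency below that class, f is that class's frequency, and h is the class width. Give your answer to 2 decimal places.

N = 82; target position k = 50/100 · 82 = 41.
Cumulative frequencies: 22, 24, 35, 45, 65, 72, 82.
Observation 41 falls in the class 1200 – <1400.
L = 1200, CF = 35, f = 10, h = 200.
P50 = 1200 + ((41 − 35)/10)·200 = 1200 + 120 = 1320.

1320.00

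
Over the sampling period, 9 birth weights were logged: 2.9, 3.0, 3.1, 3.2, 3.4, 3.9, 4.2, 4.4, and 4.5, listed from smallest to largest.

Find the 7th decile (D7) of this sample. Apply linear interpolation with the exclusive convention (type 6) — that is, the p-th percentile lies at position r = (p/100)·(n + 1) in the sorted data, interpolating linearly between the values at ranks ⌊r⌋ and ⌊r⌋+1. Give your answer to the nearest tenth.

4.2

n = 9.
r = (70/100)·(9 + 1) = 7.
r is an integer, so P70 is the value at rank 7: 4.2.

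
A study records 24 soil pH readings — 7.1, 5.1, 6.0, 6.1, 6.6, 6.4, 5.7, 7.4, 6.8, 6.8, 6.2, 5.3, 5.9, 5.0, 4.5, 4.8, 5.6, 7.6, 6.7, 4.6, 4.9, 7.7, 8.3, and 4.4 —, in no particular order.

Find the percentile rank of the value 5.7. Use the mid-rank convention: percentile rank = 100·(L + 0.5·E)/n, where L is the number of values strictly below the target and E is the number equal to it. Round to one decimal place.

39.6

Sorted: 4.4, 4.5, 4.6, 4.8, 4.9, 5.0, 5.1, 5.3, 5.6, 5.7, 5.9, 6.0, 6.1, 6.2, 6.4, 6.6, 6.7, 6.8, 6.8, 7.1, 7.4, 7.6, 7.7, 8.3.
Count below 5.7: L = 9; count equal: E = 1; n = 24.
Percentile rank = 100·(9 + 0.5·1)/24 = 100·9.5/24 = 39.58.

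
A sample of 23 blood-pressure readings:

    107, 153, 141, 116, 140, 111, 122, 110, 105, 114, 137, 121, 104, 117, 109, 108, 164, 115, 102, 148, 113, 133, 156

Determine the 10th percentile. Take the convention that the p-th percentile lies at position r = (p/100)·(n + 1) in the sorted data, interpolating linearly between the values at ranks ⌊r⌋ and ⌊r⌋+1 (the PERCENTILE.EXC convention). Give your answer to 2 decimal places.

Sorted: 102, 104, 105, 107, 108, 109, 110, 111, 113, 114, 115, 116, 117, 121, 122, 133, 137, 140, 141, 148, 153, 156, 164.
n = 23.
r = (10/100)·(23 + 1) = 2.4.
Rank 2 is 104 and rank 3 is 105.
Interpolate: 104 + 0.4·(105 − 104) = 104 + 0.4·1 = 104.4.

104.40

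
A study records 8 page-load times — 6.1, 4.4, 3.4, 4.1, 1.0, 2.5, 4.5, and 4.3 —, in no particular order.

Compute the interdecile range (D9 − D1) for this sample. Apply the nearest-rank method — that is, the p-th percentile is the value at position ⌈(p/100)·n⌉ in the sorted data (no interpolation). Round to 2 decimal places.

5.10

Sorted: 1.0, 2.5, 3.4, 4.1, 4.3, 4.4, 4.5, 6.1.
n = 8.
P10: rank ⌈10/100·8⌉ = 1 → 1.
P90: rank ⌈90/100·8⌉ = 8 → 6.1.
Difference: 6.1 − 1 = 5.1.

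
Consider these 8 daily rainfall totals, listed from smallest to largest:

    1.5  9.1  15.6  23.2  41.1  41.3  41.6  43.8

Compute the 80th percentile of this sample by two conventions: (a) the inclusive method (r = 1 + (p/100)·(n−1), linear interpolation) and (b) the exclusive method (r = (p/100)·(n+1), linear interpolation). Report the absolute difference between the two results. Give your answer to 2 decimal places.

n = 8.
(a) r = 6.6; between ranks 6 (41.3) and 7 (41.6): 41.48.
(b) r = 7.2; between ranks 7 (41.6) and 8 (43.8): 42.04.
|41.48 − 42.04| = 0.56.

0.56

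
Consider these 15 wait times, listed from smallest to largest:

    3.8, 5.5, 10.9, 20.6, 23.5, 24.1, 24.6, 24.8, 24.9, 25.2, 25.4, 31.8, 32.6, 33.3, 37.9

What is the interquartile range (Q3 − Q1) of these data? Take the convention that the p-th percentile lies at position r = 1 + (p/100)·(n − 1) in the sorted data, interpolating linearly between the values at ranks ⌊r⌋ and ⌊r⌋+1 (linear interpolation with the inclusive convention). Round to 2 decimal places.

6.55

n = 15.
P25: r = 4.5; ranks 4–5 are 20.6, 23.5; interpolating gives 22.05.
P75: r = 11.5; ranks 11–12 are 25.4, 31.8; interpolating gives 28.6.
Difference: 28.6 − 22.05 = 6.55.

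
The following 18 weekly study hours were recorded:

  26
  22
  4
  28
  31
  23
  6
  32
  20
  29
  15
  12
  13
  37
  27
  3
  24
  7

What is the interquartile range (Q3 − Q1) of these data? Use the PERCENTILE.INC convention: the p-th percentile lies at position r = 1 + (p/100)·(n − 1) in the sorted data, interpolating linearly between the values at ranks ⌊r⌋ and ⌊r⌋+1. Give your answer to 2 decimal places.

Sorted: 3, 4, 6, 7, 12, 13, 15, 20, 22, 23, 24, 26, 27, 28, 29, 31, 32, 37.
n = 18.
P25: r = 5.25; ranks 5–6 are 12, 13; interpolating gives 12.25.
P75: r = 13.75; ranks 13–14 are 27, 28; interpolating gives 27.75.
Difference: 27.75 − 12.25 = 15.5.

15.50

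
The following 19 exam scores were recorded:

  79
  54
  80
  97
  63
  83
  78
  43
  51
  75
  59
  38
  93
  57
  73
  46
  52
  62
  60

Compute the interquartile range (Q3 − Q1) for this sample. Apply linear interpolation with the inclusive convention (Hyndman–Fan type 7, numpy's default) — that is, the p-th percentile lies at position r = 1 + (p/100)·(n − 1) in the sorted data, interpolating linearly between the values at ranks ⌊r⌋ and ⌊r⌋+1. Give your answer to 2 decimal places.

Sorted: 38, 43, 46, 51, 52, 54, 57, 59, 60, 62, 63, 73, 75, 78, 79, 80, 83, 93, 97.
n = 19.
P25: r = 5.5; ranks 5–6 are 52, 54; interpolating gives 53.
P75: r = 14.5; ranks 14–15 are 78, 79; interpolating gives 78.5.
Difference: 78.5 − 53 = 25.5.

25.50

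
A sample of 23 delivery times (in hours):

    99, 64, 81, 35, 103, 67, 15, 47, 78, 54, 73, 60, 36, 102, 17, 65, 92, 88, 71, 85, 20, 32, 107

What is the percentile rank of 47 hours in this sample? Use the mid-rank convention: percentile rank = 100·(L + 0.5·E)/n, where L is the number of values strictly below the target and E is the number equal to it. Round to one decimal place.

Sorted: 15, 17, 20, 32, 35, 36, 47, 54, 60, 64, 65, 67, 71, 73, 78, 81, 85, 88, 92, 99, 102, 103, 107.
Count below 47: L = 6; count equal: E = 1; n = 23.
Percentile rank = 100·(6 + 0.5·1)/23 = 100·6.5/23 = 28.26.

28.3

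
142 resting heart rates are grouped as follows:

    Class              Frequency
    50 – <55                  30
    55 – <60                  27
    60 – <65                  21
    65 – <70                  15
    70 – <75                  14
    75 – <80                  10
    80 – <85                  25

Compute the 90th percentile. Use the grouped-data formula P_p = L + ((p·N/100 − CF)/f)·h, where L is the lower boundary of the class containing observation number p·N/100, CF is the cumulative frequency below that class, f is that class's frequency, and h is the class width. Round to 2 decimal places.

82.16

N = 142; target position k = 90/100 · 142 = 127.8.
Cumulative frequencies: 30, 57, 78, 93, 107, 117, 142.
Observation 127.8 falls in the class 80 – <85.
L = 80, CF = 117, f = 25, h = 5.
P90 = 80 + ((127.8 − 117)/25)·5 = 80 + 2.16 = 82.16.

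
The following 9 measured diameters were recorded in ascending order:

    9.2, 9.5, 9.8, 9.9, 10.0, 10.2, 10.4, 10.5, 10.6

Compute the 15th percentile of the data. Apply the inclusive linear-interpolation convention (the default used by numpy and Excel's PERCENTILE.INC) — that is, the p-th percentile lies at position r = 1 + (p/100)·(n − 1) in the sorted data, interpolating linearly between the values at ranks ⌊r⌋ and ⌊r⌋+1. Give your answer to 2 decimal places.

9.56

n = 9.
r = 1 + (15/100)·(9 − 1) = 1 + 1.2 = 2.2.
Rank 2 is 9.5 and rank 3 is 9.8.
Interpolate: 9.5 + 0.2·(9.8 − 9.5) = 9.5 + 0.2·0.3 = 9.56.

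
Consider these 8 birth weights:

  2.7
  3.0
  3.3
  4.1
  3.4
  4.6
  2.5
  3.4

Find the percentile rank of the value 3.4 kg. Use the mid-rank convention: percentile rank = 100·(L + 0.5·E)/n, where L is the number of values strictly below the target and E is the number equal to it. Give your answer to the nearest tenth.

Sorted: 2.5, 2.7, 3.0, 3.3, 3.4, 3.4, 4.1, 4.6.
Count below 3.4: L = 4; count equal: E = 2; n = 8.
Percentile rank = 100·(4 + 0.5·2)/8 = 100·5/8 = 62.5.

62.5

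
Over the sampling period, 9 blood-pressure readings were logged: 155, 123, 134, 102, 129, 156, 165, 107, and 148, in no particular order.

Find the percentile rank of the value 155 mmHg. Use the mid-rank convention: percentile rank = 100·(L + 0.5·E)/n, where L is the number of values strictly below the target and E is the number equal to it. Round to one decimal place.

72.2

Sorted: 102, 107, 123, 129, 134, 148, 155, 156, 165.
Count below 155: L = 6; count equal: E = 1; n = 9.
Percentile rank = 100·(6 + 0.5·1)/9 = 100·6.5/9 = 72.22.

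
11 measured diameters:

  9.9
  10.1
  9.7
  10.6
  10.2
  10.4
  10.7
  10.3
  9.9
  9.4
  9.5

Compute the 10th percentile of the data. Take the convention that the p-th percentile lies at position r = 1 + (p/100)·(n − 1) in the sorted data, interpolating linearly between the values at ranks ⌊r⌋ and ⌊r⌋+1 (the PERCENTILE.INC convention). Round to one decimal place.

Sorted: 9.4, 9.5, 9.7, 9.9, 9.9, 10.1, 10.2, 10.3, 10.4, 10.6, 10.7.
n = 11.
r = 1 + (10/100)·(11 − 1) = 1 + 1 = 2.
r is an integer, so P10 is the value at rank 2: 9.5.

9.5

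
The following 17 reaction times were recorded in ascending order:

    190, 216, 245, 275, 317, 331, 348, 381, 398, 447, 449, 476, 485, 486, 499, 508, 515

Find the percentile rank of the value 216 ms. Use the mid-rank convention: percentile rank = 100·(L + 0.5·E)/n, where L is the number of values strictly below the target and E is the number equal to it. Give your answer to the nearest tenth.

Count below 216: L = 1; count equal: E = 1; n = 17.
Percentile rank = 100·(1 + 0.5·1)/17 = 100·1.5/17 = 8.824.

8.8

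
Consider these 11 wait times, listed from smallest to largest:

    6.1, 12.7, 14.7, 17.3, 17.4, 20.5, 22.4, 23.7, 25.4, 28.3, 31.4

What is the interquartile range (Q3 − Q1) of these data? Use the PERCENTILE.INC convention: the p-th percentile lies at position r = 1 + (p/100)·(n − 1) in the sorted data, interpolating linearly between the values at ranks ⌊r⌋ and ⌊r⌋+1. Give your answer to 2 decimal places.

n = 11.
P25: r = 3.5; ranks 3–4 are 14.7, 17.3; interpolating gives 16.
P75: r = 8.5; ranks 8–9 are 23.7, 25.4; interpolating gives 24.55.
Difference: 24.55 − 16 = 8.55.

8.55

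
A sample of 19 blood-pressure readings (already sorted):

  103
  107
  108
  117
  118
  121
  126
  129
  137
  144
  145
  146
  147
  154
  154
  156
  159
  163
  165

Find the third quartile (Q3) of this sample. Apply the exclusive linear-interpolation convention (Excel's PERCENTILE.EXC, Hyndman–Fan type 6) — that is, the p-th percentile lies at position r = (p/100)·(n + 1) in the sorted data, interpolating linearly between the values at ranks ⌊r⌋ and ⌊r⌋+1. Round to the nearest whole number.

154

n = 19.
r = (75/100)·(19 + 1) = 15.
r is an integer, so P75 is the value at rank 15: 154.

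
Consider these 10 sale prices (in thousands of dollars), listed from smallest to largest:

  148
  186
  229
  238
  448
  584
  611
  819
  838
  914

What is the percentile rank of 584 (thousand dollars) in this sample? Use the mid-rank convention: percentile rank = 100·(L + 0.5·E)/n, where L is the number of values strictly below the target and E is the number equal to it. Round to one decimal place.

Count below 584: L = 5; count equal: E = 1; n = 10.
Percentile rank = 100·(5 + 0.5·1)/10 = 100·5.5/10 = 55.

55.0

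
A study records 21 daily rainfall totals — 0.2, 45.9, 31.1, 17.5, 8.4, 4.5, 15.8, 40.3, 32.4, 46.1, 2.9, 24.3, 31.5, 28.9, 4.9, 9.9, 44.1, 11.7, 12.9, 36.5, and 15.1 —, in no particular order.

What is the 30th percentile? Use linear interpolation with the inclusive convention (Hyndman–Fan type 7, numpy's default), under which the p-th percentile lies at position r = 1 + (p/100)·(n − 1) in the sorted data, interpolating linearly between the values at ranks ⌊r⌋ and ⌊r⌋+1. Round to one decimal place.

Sorted: 0.2, 2.9, 4.5, 4.9, 8.4, 9.9, 11.7, 12.9, 15.1, 15.8, 17.5, 24.3, 28.9, 31.1, 31.5, 32.4, 36.5, 40.3, 44.1, 45.9, 46.1.
n = 21.
r = 1 + (30/100)·(21 − 1) = 1 + 6 = 7.
r is an integer, so P30 is the value at rank 7: 11.7.

11.7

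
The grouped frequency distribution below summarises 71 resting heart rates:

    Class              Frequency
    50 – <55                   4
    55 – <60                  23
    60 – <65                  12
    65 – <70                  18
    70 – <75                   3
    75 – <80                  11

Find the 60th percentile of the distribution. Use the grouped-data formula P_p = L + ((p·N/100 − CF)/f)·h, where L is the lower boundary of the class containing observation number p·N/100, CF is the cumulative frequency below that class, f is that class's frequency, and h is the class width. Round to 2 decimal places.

66.00

N = 71; target position k = 60/100 · 71 = 42.6.
Cumulative frequencies: 4, 27, 39, 57, 60, 71.
Observation 42.6 falls in the class 65 – <70.
L = 65, CF = 39, f = 18, h = 5.
P60 = 65 + ((42.6 − 39)/18)·5 = 65 + 1 = 66.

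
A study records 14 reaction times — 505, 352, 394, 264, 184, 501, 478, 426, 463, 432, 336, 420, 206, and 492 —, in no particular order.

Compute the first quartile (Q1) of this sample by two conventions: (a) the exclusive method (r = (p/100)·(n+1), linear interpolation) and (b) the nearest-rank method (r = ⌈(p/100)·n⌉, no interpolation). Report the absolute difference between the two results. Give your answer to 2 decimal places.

Sorted: 184, 206, 264, 336, 352, 394, 420, 426, 432, 463, 478, 492, 501, 505.
n = 14.
(a) r = 3.75; between ranks 3 (264) and 4 (336): 318.
(b) the nearest-rank method: rank 4 → 336.
|318 − 336| = 18.

18.00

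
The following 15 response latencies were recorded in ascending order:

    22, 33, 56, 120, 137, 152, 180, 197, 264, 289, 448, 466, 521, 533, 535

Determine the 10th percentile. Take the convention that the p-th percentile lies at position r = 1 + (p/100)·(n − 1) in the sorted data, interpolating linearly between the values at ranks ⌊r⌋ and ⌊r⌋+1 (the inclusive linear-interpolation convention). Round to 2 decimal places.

42.20

n = 15.
r = 1 + (10/100)·(15 − 1) = 1 + 1.4 = 2.4.
Rank 2 is 33 and rank 3 is 56.
Interpolate: 33 + 0.4·(56 − 33) = 33 + 0.4·23 = 42.2.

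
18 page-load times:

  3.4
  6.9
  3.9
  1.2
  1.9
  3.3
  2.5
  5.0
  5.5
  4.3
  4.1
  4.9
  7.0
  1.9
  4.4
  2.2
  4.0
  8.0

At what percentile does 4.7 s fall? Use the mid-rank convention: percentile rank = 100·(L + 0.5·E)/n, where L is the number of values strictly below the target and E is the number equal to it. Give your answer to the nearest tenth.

Sorted: 1.2, 1.9, 1.9, 2.2, 2.5, 3.3, 3.4, 3.9, 4.0, 4.1, 4.3, 4.4, 4.9, 5.0, 5.5, 6.9, 7.0, 8.0.
Count below 4.7: L = 12; count equal: E = 0; n = 18.
Percentile rank = 100·(12 + 0.5·0)/18 = 100·12/18 = 66.67.

66.7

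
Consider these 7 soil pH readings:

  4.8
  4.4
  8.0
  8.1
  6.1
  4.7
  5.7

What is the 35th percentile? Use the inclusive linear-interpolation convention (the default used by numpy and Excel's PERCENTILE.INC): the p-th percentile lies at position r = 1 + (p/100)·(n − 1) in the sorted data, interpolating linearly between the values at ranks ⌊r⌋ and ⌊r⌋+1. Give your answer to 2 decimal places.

4.89

Sorted: 4.4, 4.7, 4.8, 5.7, 6.1, 8.0, 8.1.
n = 7.
r = 1 + (35/100)·(7 − 1) = 1 + 2.1 = 3.1.
Rank 3 is 4.8 and rank 4 is 5.7.
Interpolate: 4.8 + 0.1·(5.7 − 4.8) = 4.8 + 0.1·0.9 = 4.89.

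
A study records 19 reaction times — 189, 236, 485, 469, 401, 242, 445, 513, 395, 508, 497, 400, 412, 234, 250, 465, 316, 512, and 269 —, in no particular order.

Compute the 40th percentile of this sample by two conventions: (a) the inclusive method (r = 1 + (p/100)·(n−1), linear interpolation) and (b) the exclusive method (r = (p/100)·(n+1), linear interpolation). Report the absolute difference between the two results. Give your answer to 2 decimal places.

Sorted: 189, 234, 236, 242, 250, 269, 316, 395, 400, 401, 412, 445, 465, 469, 485, 497, 508, 512, 513.
n = 19.
(a) r = 8.2; between ranks 8 (395) and 9 (400): 396.
(b) r = 8 → value at rank 8 = 395.
|396 − 395| = 1.

1.00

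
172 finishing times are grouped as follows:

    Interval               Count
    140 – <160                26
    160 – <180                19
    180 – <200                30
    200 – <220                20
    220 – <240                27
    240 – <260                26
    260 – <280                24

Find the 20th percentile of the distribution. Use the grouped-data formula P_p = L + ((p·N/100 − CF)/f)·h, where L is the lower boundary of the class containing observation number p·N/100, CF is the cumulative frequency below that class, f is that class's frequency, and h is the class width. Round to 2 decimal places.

N = 172; target position k = 20/100 · 172 = 34.4.
Cumulative frequencies: 26, 45, 75, 95, 122, 148, 172.
Observation 34.4 falls in the class 160 – <180.
L = 160, CF = 26, f = 19, h = 20.
P20 = 160 + ((34.4 − 26)/19)·20 = 160 + 8.84211 = 168.842.

168.84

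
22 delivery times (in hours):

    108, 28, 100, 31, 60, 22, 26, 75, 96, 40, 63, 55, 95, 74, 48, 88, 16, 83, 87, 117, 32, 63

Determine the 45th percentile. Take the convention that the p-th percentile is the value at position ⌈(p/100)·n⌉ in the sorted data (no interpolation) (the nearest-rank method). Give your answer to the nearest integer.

60

Sorted: 16, 22, 26, 28, 31, 32, 40, 48, 55, 60, 63, 63, 74, 75, 83, 87, 88, 95, 96, 100, 108, 117.
n = 22.
Position = ⌈45/100 · 22⌉ = ⌈9.9⌉ = 10.
The value at rank 10 is 60.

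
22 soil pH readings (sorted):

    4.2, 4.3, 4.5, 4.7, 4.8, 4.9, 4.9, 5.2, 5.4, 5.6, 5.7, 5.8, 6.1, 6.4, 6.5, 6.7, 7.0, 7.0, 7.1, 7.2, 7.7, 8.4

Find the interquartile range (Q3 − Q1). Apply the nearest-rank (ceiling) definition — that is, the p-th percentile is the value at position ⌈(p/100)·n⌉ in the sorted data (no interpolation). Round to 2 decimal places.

2.10

n = 22.
P25: rank ⌈25/100·22⌉ = 6 → 4.9.
P75: rank ⌈75/100·22⌉ = 17 → 7.
Difference: 7 − 4.9 = 2.1.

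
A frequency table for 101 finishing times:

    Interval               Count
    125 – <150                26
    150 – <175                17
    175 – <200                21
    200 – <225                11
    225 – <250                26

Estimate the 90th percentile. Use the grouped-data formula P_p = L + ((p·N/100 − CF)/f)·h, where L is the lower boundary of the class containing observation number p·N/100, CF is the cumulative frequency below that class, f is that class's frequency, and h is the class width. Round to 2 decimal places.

240.29

N = 101; target position k = 90/100 · 101 = 90.9.
Cumulative frequencies: 26, 43, 64, 75, 101.
Observation 90.9 falls in the class 225 – <250.
L = 225, CF = 75, f = 26, h = 25.
P90 = 225 + ((90.9 − 75)/26)·25 = 225 + 15.2885 = 240.288.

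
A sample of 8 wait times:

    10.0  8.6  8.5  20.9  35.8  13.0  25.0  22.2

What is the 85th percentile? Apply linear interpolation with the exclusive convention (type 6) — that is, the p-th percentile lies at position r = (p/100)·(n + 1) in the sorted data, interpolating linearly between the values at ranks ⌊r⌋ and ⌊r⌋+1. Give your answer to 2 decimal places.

Sorted: 8.5, 8.6, 10.0, 13.0, 20.9, 22.2, 25.0, 35.8.
n = 8.
r = (85/100)·(8 + 1) = 7.65.
Rank 7 is 25.0 and rank 8 is 35.8.
Interpolate: 25.0 + 0.65·(35.8 − 25.0) = 25.0 + 0.65·10.8 = 32.02.

32.02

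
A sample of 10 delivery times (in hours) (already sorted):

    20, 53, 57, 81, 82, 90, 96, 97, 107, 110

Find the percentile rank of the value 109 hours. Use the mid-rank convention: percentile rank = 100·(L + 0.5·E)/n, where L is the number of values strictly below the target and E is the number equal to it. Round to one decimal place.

90.0

Count below 109: L = 9; count equal: E = 0; n = 10.
Percentile rank = 100·(9 + 0.5·0)/10 = 100·9/10 = 90.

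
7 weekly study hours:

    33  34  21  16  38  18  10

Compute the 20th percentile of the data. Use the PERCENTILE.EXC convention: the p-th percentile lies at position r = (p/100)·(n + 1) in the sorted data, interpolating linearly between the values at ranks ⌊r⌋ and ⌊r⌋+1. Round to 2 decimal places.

13.60

Sorted: 10, 16, 18, 21, 33, 34, 38.
n = 7.
r = (20/100)·(7 + 1) = 1.6.
Rank 1 is 10 and rank 2 is 16.
Interpolate: 10 + 0.6·(16 − 10) = 10 + 0.6·6 = 13.6.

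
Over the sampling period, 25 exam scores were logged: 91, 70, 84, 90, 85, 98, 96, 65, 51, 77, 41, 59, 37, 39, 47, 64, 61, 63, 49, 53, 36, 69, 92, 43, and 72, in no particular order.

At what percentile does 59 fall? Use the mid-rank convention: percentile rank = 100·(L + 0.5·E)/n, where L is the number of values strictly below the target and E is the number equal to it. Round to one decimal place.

Sorted: 36, 37, 39, 41, 43, 47, 49, 51, 53, 59, 61, 63, 64, 65, 69, 70, 72, 77, 84, 85, 90, 91, 92, 96, 98.
Count below 59: L = 9; count equal: E = 1; n = 25.
Percentile rank = 100·(9 + 0.5·1)/25 = 100·9.5/25 = 38.

38.0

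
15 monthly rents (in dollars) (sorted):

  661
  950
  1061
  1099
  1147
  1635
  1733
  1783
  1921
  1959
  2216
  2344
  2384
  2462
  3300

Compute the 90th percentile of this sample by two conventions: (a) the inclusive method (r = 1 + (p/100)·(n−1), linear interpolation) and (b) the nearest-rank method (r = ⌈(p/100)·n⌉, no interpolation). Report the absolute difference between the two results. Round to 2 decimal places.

n = 15.
(a) r = 13.6; between ranks 13 (2384) and 14 (2462): 2430.8.
(b) the nearest-rank method: rank 14 → 2462.
|2430.8 − 2462| = 31.2.

31.20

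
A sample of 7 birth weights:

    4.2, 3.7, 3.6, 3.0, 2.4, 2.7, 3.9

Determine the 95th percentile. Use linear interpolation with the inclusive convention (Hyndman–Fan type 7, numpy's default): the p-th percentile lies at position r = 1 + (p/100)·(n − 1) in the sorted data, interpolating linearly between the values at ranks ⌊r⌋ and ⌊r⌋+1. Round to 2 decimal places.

4.11

Sorted: 2.4, 2.7, 3.0, 3.6, 3.7, 3.9, 4.2.
n = 7.
r = 1 + (95/100)·(7 − 1) = 1 + 5.7 = 6.7.
Rank 6 is 3.9 and rank 7 is 4.2.
Interpolate: 3.9 + 0.7·(4.2 − 3.9) = 3.9 + 0.7·0.3 = 4.11.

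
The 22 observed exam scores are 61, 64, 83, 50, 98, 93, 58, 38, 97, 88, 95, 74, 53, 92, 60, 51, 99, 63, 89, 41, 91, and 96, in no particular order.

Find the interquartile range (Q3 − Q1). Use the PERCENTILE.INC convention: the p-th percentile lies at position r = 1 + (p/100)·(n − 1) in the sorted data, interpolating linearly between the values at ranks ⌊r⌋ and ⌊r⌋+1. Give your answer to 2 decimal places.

Sorted: 38, 41, 50, 51, 53, 58, 60, 61, 63, 64, 74, 83, 88, 89, 91, 92, 93, 95, 96, 97, 98, 99.
n = 22.
P25: r = 6.25; ranks 6–7 are 58, 60; interpolating gives 58.5.
P75: r = 16.75; ranks 16–17 are 92, 93; interpolating gives 92.75.
Difference: 92.75 − 58.5 = 34.25.

34.25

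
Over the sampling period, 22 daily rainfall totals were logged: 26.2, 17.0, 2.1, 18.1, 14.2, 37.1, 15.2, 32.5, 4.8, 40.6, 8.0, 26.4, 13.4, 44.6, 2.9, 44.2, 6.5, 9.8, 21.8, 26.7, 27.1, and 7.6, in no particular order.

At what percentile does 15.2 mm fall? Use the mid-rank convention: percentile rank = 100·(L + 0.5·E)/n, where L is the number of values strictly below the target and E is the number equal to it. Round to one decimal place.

Sorted: 2.1, 2.9, 4.8, 6.5, 7.6, 8.0, 9.8, 13.4, 14.2, 15.2, 17.0, 18.1, 21.8, 26.2, 26.4, 26.7, 27.1, 32.5, 37.1, 40.6, 44.2, 44.6.
Count below 15.2: L = 9; count equal: E = 1; n = 22.
Percentile rank = 100·(9 + 0.5·1)/22 = 100·9.5/22 = 43.18.

43.2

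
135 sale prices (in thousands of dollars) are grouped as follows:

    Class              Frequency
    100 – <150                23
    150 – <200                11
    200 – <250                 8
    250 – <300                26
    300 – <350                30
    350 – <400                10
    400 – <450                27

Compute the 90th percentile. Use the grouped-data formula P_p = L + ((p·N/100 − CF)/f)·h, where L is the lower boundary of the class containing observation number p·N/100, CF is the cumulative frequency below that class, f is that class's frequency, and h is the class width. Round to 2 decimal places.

425.00

N = 135; target position k = 90/100 · 135 = 121.5.
Cumulative frequencies: 23, 34, 42, 68, 98, 108, 135.
Observation 121.5 falls in the class 400 – <450.
L = 400, CF = 108, f = 27, h = 50.
P90 = 400 + ((121.5 − 108)/27)·50 = 400 + 25 = 425.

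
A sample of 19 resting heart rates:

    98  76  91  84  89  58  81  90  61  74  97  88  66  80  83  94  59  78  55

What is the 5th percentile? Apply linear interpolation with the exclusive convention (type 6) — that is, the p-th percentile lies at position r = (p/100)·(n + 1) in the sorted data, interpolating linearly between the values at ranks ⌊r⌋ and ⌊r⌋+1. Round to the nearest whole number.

Sorted: 55, 58, 59, 61, 66, 74, 76, 78, 80, 81, 83, 84, 88, 89, 90, 91, 94, 97, 98.
n = 19.
r = (5/100)·(19 + 1) = 1.
r is an integer, so P5 is the value at rank 1: 55.

55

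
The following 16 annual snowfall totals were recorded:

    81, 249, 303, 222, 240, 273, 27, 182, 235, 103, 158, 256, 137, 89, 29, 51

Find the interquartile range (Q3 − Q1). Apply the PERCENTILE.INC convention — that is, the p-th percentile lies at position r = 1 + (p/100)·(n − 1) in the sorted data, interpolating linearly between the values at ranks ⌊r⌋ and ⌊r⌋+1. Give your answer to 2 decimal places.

155.25

Sorted: 27, 29, 51, 81, 89, 103, 137, 158, 182, 222, 235, 240, 249, 256, 273, 303.
n = 16.
P25: r = 4.75; ranks 4–5 are 81, 89; interpolating gives 87.
P75: r = 12.25; ranks 12–13 are 240, 249; interpolating gives 242.25.
Difference: 242.25 − 87 = 155.25.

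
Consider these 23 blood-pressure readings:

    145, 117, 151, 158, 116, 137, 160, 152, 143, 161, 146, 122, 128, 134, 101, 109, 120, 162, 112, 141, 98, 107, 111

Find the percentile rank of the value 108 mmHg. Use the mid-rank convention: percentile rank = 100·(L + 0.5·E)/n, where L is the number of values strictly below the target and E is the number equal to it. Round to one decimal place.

13.0

Sorted: 98, 101, 107, 109, 111, 112, 116, 117, 120, 122, 128, 134, 137, 141, 143, 145, 146, 151, 152, 158, 160, 161, 162.
Count below 108: L = 3; count equal: E = 0; n = 23.
Percentile rank = 100·(3 + 0.5·0)/23 = 100·3/23 = 13.04.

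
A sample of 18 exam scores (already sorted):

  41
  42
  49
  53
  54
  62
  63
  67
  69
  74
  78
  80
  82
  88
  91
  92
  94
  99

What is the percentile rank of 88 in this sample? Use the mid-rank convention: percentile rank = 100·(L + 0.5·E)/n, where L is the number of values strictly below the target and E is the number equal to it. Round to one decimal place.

Count below 88: L = 13; count equal: E = 1; n = 18.
Percentile rank = 100·(13 + 0.5·1)/18 = 100·13.5/18 = 75.

75.0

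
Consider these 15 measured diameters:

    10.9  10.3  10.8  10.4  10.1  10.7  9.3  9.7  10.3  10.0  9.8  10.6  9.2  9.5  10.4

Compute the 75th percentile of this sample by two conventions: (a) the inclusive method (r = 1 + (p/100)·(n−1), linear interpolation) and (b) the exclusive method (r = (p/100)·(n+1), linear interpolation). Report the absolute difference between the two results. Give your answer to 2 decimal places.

Sorted: 9.2, 9.3, 9.5, 9.7, 9.8, 10.0, 10.1, 10.3, 10.3, 10.4, 10.4, 10.6, 10.7, 10.8, 10.9.
n = 15.
(a) r = 11.5; between ranks 11 (10.4) and 12 (10.6): 10.5.
(b) r = 12 → value at rank 12 = 10.6.
|10.5 − 10.6| = 0.1.

0.10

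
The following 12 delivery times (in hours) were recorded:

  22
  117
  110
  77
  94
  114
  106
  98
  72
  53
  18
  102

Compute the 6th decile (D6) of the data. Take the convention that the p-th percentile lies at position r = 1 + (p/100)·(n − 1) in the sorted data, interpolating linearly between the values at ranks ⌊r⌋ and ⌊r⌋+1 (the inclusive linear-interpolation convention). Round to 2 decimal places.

Sorted: 18, 22, 53, 72, 77, 94, 98, 102, 106, 110, 114, 117.
n = 12.
r = 1 + (60/100)·(12 − 1) = 1 + 6.6 = 7.6.
Rank 7 is 98 and rank 8 is 102.
Interpolate: 98 + 0.6·(102 − 98) = 98 + 0.6·4 = 100.4.

100.40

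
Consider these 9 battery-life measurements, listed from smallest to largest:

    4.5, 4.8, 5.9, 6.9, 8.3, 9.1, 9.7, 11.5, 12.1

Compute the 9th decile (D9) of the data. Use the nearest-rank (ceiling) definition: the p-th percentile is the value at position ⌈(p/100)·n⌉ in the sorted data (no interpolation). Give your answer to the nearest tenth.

12.1

n = 9.
Position = ⌈90/100 · 9⌉ = ⌈8.1⌉ = 9.
The value at rank 9 is 12.1.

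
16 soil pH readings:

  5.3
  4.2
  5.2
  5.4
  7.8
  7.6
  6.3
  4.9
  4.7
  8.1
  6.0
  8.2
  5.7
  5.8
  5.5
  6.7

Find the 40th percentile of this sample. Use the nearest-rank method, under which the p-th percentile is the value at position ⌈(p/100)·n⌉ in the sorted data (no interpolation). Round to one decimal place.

Sorted: 4.2, 4.7, 4.9, 5.2, 5.3, 5.4, 5.5, 5.7, 5.8, 6.0, 6.3, 6.7, 7.6, 7.8, 8.1, 8.2.
n = 16.
Position = ⌈40/100 · 16⌉ = ⌈6.4⌉ = 7.
The value at rank 7 is 5.5.

5.5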